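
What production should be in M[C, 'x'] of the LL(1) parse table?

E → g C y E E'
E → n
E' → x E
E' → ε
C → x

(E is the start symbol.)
C → x

To find M[C, 'x'], we find productions for C where 'x' is in the predict set (PREDICT(N → α) = (FIRST(α) \ {ε}) ∪ (FOLLOW(N) if α ⇒* ε)).

C → x: PREDICT = { 'x' }
  'x' is in predict set, so this production goes in M[C, 'x']

M[C, 'x'] = C → x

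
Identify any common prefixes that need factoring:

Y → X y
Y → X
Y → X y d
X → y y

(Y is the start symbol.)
Yes, Y has productions with common prefix 'X'

Left-factoring is needed when two productions for the same non-terminal
share a common prefix on the right-hand side.

Productions for Y:
  Y → X y
  Y → X
  Y → X y d

Found common prefix 'X' in productions for Y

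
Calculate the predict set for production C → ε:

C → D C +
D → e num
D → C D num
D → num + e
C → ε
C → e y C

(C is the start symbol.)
PREDICT(C → ε) = (FIRST(RHS) \ {ε}) ∪ (FOLLOW(C) if ε ∈ FIRST(RHS), i.e. RHS ⇒* ε)
The right-hand side is ε (FIRST(ε) = { ε }), so the predict set is FOLLOW(C) = { $, '+', 'e', 'num' }
PREDICT(C → ε) = { $, '+', 'e', 'num' }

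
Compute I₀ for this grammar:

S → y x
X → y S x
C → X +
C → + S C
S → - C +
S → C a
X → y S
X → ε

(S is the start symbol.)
First, augment the grammar with S' → S
I₀ = CLOSURE({ [S' → . S] }):
  [S' → . S] has the dot before S: add [S → . y x], [S → . - C +], [S → . C a]
  [S → . C a] has the dot before C: add [C → . X +], [C → . + S C]
  [C → . X +] has the dot before X: add [X → . y S x], [X → . y S], [X → .]
No further items can be added.

I₀ = { [C → . + S C], [C → . X +], [S → . - C +], [S → . C a], [S → . y x], [S' → . S], [X → . y S x], [X → . y S], [X → .] }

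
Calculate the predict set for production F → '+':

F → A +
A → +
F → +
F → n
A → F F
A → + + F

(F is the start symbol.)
{ '+' }

PREDICT(F → '+') = (FIRST(RHS) \ {ε}) ∪ (FOLLOW(F) if ε ∈ FIRST(RHS), i.e. RHS ⇒* ε)
FIRST('+') = { '+' }
ε ∉ FIRST('+'), so FOLLOW(F) is not added.
PREDICT(F → '+') = { '+' }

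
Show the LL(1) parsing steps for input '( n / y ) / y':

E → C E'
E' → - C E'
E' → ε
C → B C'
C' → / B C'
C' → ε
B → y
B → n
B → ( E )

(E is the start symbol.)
LL(1) parsing maintains a stack (initially the start symbol over $) and the input. At each step: if the stack top is a terminal, match it against the current input token; if it is a non-terminal N, replace it with the RHS of M[N, lookahead] (the unique production whose predict set contains the lookahead).

Stack is shown with the top on the left.

Stack                Input            Action
--------------------------------------------
E $                  ( n / y ) / y $  output E → C E'
C E' $               ( n / y ) / y $  output C → B C'
B C' E' $            ( n / y ) / y $  output B → ( E )
( E ) C' E' $        ( n / y ) / y $  match '('
E ) C' E' $          n / y ) / y $    output E → C E'
C E' ) C' E' $       n / y ) / y $    output C → B C'
B C' E' ) C' E' $    n / y ) / y $    output B → n
n C' E' ) C' E' $    n / y ) / y $    match 'n'
C' E' ) C' E' $      / y ) / y $      output C' → / B C'
/ B C' E' ) C' E' $  / y ) / y $      match '/'
B C' E' ) C' E' $    y ) / y $        output B → y
y C' E' ) C' E' $    y ) / y $        match 'y'
C' E' ) C' E' $      ) / y $          output C' → ε
E' ) C' E' $         ) / y $          output E' → ε
) C' E' $            ) / y $          match ')'
C' E' $              / y $            output C' → / B C'
/ B C' E' $          / y $            match '/'
B C' E' $            y $              output B → y
y C' E' $            y $              match 'y'
C' E' $              $                output C' → ε
E' $                 $                output E' → ε
$                    $                accept

The string is accepted.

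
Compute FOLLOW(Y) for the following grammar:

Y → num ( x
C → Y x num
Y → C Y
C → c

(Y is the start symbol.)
Y is the start symbol, so $ ∈ FOLLOW(Y).
In C → Y x num: Y is followed by x num, add FIRST(x num) \ {ε} = { 'x' }
In Y → C Y: Y is at the end; this adds FOLLOW(Y) to itself — nothing new

Taking the union: FOLLOW(Y) = { $, 'x' }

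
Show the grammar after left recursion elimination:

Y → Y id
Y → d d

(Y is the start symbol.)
Y → d d Y'
Y' → id Y'
Y' → ε

Y is directly left-recursive. The standard transformation for
  A → A α₁ | ... | A α_m | β₁ | ... | β_n
is
  A  → β₁ A' | ... | β_n A'
  A' → α₁ A' | ... | α_m A' | ε

Y → d d becomes Y → d d Y'
Y → Y id becomes Y' → id Y'
Add Y' → ε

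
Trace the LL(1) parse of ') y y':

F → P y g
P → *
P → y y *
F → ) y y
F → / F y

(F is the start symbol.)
Stack is shown with the top on the left.

Stack    Input    Action
------------------------
F $      ) y y $  output F → ) y y
) y y $  ) y y $  match ')'
y y $    y y $    match 'y'
y $      y $      match 'y'
$        $        accept

The string is accepted.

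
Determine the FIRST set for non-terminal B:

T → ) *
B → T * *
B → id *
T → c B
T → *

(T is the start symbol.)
FIRST sets of the other non-terminals involved (by the same procedure, iterated to a fixed point):
  FIRST(T) = { ')', '*', 'c' }

From B → T * *:
  - T is a non-terminal: add FIRST(T) \ {ε} = { ')', '*', 'c' }
    T is not nullable, so stop
From B → id *:
  - id is a terminal: add 'id' and stop

Collecting: FIRST(B) = { ')', '*', 'c', 'id' }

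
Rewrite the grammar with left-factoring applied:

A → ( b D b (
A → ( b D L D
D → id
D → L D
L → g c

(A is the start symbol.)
Left-factoring transforms A → αβ₁ | αβ₂ into A → αA' and A' → β₁ | β₂
(α is the longest common prefix among the alternatives). Repeat until
no nonterminal has two alternatives with a common prefix.

Round 1: A has alternatives sharing prefix '( b D'. Introduce A': A → ( b D A'
  Add: A' → b (
  Add: A' → L D

No remaining common prefixes — done.

Resulting grammar:
A → ( b D A'
A' → b (
A' → L D
D → id
D → L D
L → g c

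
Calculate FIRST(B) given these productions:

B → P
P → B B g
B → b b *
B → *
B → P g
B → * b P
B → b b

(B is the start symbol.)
To compute FIRST(B), examine every production with B on the left-hand side, reading each right-hand side left to right until a non-nullable symbol is reached.

FIRST sets of the other non-terminals involved (by the same procedure, iterated to a fixed point):
  FIRST(P) = { '*', 'b' }

From B → P:
  - P is a non-terminal: add FIRST(P) \ {ε} = { '*', 'b' }
    P is not nullable, so stop
From B → b b *:
  - b is a terminal: add 'b' and stop
From B → *:
  - '*' is a terminal: add '*' and stop
From B → P g:
  - P is a non-terminal: add FIRST(P) \ {ε} = { '*', 'b' }
    P is not nullable, so stop
From B → * b P:
  - '*' is a terminal: add '*' and stop
From B → b b:
  - b is a terminal: add 'b' and stop

Collecting: FIRST(B) = { '*', 'b' }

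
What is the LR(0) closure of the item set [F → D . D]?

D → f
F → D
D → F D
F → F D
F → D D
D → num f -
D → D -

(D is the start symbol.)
To compute CLOSURE, for each item [A → α.Bβ] where B is a non-terminal, add [B → .γ] for all productions B → γ; repeat for the newly added items until nothing changes.

Start with: [F → D . D]
  [F → D . D] has the dot before D: add [D → . f], [D → . F D], [D → . num f -], [D → . D -]
  [D → . F D] has the dot before F: add [F → . D], [F → . F D], [F → . D D]
No further items can be added.

CLOSURE = { [D → . D -], [D → . F D], [D → . f], [D → . num f -], [F → . D D], [F → . D], [F → . F D], [F → D . D] }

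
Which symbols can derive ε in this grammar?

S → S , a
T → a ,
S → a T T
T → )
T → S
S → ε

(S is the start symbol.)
A non-terminal is nullable if it can derive ε (the empty string): either it has an ε-production, or it has a production whose right-hand side consists entirely of nullable non-terminals.

ε-productions: S → ε
So S is immediately nullable.
T → S: every symbol on the right is nullable, so T is nullable too.
Every non-terminal is now nullable.
Nullable = { 'S', 'T' }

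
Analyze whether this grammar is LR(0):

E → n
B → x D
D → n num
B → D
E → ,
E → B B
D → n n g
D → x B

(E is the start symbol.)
No. Shift-reduce conflict between [E → n .] and [D → n . n g]

A grammar is LR(0) if no state in the canonical LR(0) collection has:
  - both a shift item (dot before a terminal) and a complete item (shift-reduce conflict), or
  - two or more complete items (reduce-reduce conflict; the accept item [E' → E .] counts as a complete item here).

Augment with E' → E and build the canonical LR(0) collection (I0 = CLOSURE({[E' → . E]}), then GOTO on every symbol after a dot until no new states appear). It has 14 states:
  I0: { [B → . D], [B → . x D], [D → . n n g], [D → . n num], [D → . x B], [E → . ,], [E → . B B], [E → . n], [E' → . E] }  — shift
  I1: { [E → , .] }  — reduce
  I2: { [B → . D], [B → . x D], [D → . n n g], [D → . n num], [D → . x B], [E → B . B] }  — shift
  I3: { [B → D .] }  — reduce
  I4: { [E' → E .] }  — accept
  I5: { [D → n . n g], [D → n . num], [E → n .] }  — shift, reduce
  I6: { [B → . D], [B → . x D], [B → x . D], [D → . n n g], [D → . n num], [D → . x B], [D → x . B] }  — shift
  I7: { [D → x B .] }  — reduce
  I8: { [B → D .], [B → x D .] }  — 2 reduces
  I9: { [D → n . n g], [D → n . num] }  — shift
  I10: { [D → n n . g] }  — shift
  I11: { [D → n num .] }  — reduce
  I12: { [D → n n g .] }  — reduce
  I13: { [E → B B .] }  — reduce

Conflict in state I5:
  Shift-reduce conflict between [E → n .] and [D → n . n g]
So the grammar is NOT LR(0).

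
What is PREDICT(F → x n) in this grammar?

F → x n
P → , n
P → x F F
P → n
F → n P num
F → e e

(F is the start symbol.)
PREDICT(F → x n) = (FIRST(RHS) \ {ε}) ∪ (FOLLOW(F) if ε ∈ FIRST(RHS), i.e. RHS ⇒* ε)
FIRST(x n) = { 'x' }
ε ∉ FIRST(x n), so FOLLOW(F) is not added.
PREDICT(F → x n) = { 'x' }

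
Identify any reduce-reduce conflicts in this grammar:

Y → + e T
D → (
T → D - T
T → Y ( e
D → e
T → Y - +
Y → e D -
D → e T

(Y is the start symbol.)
No reduce-reduce conflicts

Augment with Y' → Y and build the canonical LR(0) collection (I0 = CLOSURE({[Y' → . Y]}), then GOTO on every symbol after a dot until no new states appear). It has 22 states:
  I0: { [Y → . + e T], [Y → . e D -], [Y' → . Y] }  — shift
  I1: { [Y → + . e T] }  — shift
  I2: { [Y' → Y .] }  — accept
  I3: { [D → . (], [D → . e T], [D → . e], [Y → e . D -] }  — shift
  I4: { [D → ( .] }  — reduce
  I5: { [Y → e D . -] }  — shift
  I6: { [D → . (], [D → . e T], [D → . e], [D → e . T], [D → e .], [T → . D - T], [T → . Y ( e], [T → . Y - +], [Y → . + e T], [Y → . e D -] }  — shift, reduce
  I7: { [T → D . - T] }  — shift
  I8: { [D → e T .] }  — reduce
  I9: { [T → Y . ( e], [T → Y . - +] }  — shift
  I10: { [D → . (], [D → . e T], [D → . e], [D → e . T], [D → e .], [T → . D - T], [T → . Y ( e], [T → . Y - +], [Y → . + e T], [Y → . e D -], [Y → e . D -] }  — shift, reduce
  I11: { [T → D . - T], [Y → e D . -] }  — shift
  I12: { [D → . (], [D → . e T], [D → . e], [T → . D - T], [T → . Y ( e], [T → . Y - +], [T → D - . T], [Y → . + e T], [Y → . e D -], [Y → e D - .] }  — shift, reduce
  I13: { [T → D - T .] }  — reduce
  I14: { [T → Y ( . e] }  — shift
  I15: { [T → Y - . +] }  — shift
  I16: { [T → Y - + .] }  — reduce
  I17: { [T → Y ( e .] }  — reduce
  I18: { [D → . (], [D → . e T], [D → . e], [T → . D - T], [T → . Y ( e], [T → . Y - +], [T → D - . T], [Y → . + e T], [Y → . e D -] }  — shift
  I19: { [Y → e D - .] }  — reduce
  I20: { [D → . (], [D → . e T], [D → . e], [T → . D - T], [T → . Y ( e], [T → . Y - +], [Y → + e . T], [Y → . + e T], [Y → . e D -] }  — shift
  I21: { [Y → + e T .] }  — reduce

No state contains more than one complete item.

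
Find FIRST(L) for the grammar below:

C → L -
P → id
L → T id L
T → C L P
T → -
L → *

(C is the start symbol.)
To compute FIRST(L), examine every production with L on the left-hand side, reading each right-hand side left to right until a non-nullable symbol is reached.

FIRST sets of the other non-terminals involved (by the same procedure, iterated to a fixed point):
  FIRST(T) = { '*', '-' }

From L → T id L:
  - T is a non-terminal: add FIRST(T) \ {ε} = { '*', '-' }
    T is not nullable, so stop
From L → *:
  - '*' is a terminal: add '*' and stop

Collecting: FIRST(L) = { '*', '-' }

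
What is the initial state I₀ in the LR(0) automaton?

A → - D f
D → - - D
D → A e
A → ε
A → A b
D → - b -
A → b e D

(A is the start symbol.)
{ [A → . - D f], [A → . A b], [A → . b e D], [A → .], [A' → . A] }

First, augment the grammar with A' → A
I₀ = CLOSURE({ [A' → . A] }):
  [A' → . A] has the dot before A: add [A → . - D f], [A → .], [A → . A b], [A → . b e D]
No further items can be added.

I₀ = { [A → . - D f], [A → . A b], [A → . b e D], [A → .], [A' → . A] }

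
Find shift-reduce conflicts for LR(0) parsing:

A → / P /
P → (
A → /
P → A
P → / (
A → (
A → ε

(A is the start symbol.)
A shift-reduce conflict occurs when an LR(0) state has both:
  - a complete (reduce) item [A → α .] (dot at the end), and
  - a shift item [B → β . c γ] (dot before a terminal).

Augment with A' → A and build the canonical LR(0) collection (I0 = CLOSURE({[A' → . A]}), then GOTO on every symbol after a dot until no new states appear). It has 10 states:
  I0: { [A → . (], [A → . / P /], [A → . /], [A → .], [A' → . A] }  — shift, reduce
  I1: { [A → ( .] }  — reduce
  I2: { [A → . (], [A → . / P /], [A → . /], [A → .], [A → / . P /], [A → / .], [P → . (], [P → . / (], [P → . A] }  — shift, 2 reduces
  I3: { [A' → A .] }  — accept
  I4: { [A → ( .], [P → ( .] }  — 2 reduces
  I5: { [A → . (], [A → . / P /], [A → . /], [A → .], [A → / . P /], [A → / .], [P → . (], [P → . / (], [P → . A], [P → / . (] }  — shift, 2 reduces
  I6: { [P → A .] }  — reduce
  I7: { [A → / P . /] }  — shift
  I8: { [A → / P / .] }  — reduce
  I9: { [A → ( .], [P → ( .], [P → / ( .] }  — 3 reduces

I0 contains reduce item [A → .] and shift items [A → . (], [A → . /], [A → . / P /] — shift-reduce conflict.
I2 contains reduce items [A → .], [A → / .] and shift items [A → . (], [A → . /], [A → . / P /], [P → . (], [P → . / (] — shift-reduce conflict.
I5 contains reduce items [A → .], [A → / .] and shift items [A → . (], [A → . /], [A → . / P /], [P → . (], [P → . / (], [P → / . (] — shift-reduce conflict.

Answer: Yes — I0: [A → .] vs [A → . (]; I2: [A → .] vs [A → . (]; I5: [A → .] vs [A → . (]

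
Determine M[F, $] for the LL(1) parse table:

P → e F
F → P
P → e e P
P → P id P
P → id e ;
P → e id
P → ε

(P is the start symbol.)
To find M[F, $], we find productions for F where $ is in the predict set (PREDICT(N → α) = (FIRST(α) \ {ε}) ∪ (FOLLOW(N) if α ⇒* ε)).

Relevant sets:
  FIRST(P) = { 'e', 'id', ε }
  FOLLOW(F) = { $, 'id' }

F → P: PREDICT = { $, 'e', 'id' }
  $ is in predict set, so this production goes in M[F, $]

M[F, $] = F → P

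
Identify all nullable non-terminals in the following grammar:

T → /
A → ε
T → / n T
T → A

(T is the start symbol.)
{ 'A', 'T' }

A non-terminal is nullable if it can derive ε (the empty string): either it has an ε-production, or it has a production whose right-hand side consists entirely of nullable non-terminals.

ε-productions: A → ε
So A is immediately nullable.
T → A: every symbol on the right is nullable, so T is nullable too.
Every non-terminal is now nullable.
Nullable = { 'A', 'T' }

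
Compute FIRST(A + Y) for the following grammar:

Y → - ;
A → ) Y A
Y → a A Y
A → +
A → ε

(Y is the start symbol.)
FIRST sets of the non-terminals involved (from the grammar, by fixed-point iteration):
  FIRST(A) = { ')', '+', ε }

To compute FIRST(A + Y), process the symbols left to right:
Symbol A is a non-terminal. Add FIRST(A) \ {ε} = { ')', '+' }
A is nullable (ε ∈ FIRST(A)), continue to the next symbol.
Symbol + is a terminal. Add '+' and stop.
FIRST(A + Y) = { ')', '+' }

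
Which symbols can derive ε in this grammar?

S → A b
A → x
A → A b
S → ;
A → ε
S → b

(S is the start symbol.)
{ 'A' }

A non-terminal is nullable if it can derive ε (the empty string): either it has an ε-production, or it has a production whose right-hand side consists entirely of nullable non-terminals.

ε-productions: A → ε
So A is immediately nullable.
No further non-terminal can be added: every production for the remaining non-terminals contains a terminal or a non-nullable non-terminal.
Nullable = { 'A' }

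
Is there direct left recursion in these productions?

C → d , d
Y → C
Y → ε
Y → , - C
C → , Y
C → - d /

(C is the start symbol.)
Direct left recursion occurs when N → N α for some non-terminal N (the right-hand side begins with the left-hand side itself).

C → d , d: starts with d
Y → C: starts with C
Y → ε: starts with ε
Y → , - C: starts with ','
C → , Y: starts with ','
C → - d /: starts with '-'

No direct left recursion found.

Answer: No direct left recursion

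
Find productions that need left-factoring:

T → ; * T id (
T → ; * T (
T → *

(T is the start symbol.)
Yes, T has productions with common prefix '; * T'

Left-factoring is needed when two productions for the same non-terminal
share a common prefix on the right-hand side.

Productions for T:
  T → ; * T id (
  T → ; * T (
  T → *

Found common prefix '; * T' in productions for T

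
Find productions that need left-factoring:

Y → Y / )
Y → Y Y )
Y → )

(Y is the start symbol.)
Yes, Y has productions with common prefix 'Y'

Left-factoring is needed when two productions for the same non-terminal
share a common prefix on the right-hand side.

Productions for Y:
  Y → Y / )
  Y → Y Y )
  Y → )

Found common prefix 'Y' in productions for Y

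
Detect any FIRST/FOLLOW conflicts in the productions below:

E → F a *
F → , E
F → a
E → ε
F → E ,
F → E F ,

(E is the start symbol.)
Nullable non-terminals: E.
FIRST sets used below: FIRST(F) = { ',', 'a' }

E: nullable alternative(s) E → ε; FOLLOW(E) = { $, ',', 'a' }
  E → F a *: FIRST \ {ε} = { ',', 'a' } — overlaps FOLLOW(E) on { ',', 'a' }: CONFLICT
  E → ε: FIRST \ {ε} = { } — this is the only nullable alternative, skip

F has no nullable alternative, so no FIRST/FOLLOW check is needed there.

So the grammar has 1 FIRST/FOLLOW conflict (marked CONFLICT above).

Answer: Yes. E → F a '*' with FOLLOW(E) on { ',', 'a' }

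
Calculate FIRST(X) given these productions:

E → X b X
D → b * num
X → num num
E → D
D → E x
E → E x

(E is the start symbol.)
{ 'num' }

From X → num num:
  - num is a terminal: add 'num' and stop

Collecting: FIRST(X) = { 'num' }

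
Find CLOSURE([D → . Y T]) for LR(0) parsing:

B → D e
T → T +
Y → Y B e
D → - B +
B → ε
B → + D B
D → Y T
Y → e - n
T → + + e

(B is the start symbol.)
Start with: [D → . Y T]
  [D → . Y T] has the dot before Y: add [Y → . Y B e], [Y → . e - n]
No further items can be added.

CLOSURE = { [D → . Y T], [Y → . Y B e], [Y → . e - n] }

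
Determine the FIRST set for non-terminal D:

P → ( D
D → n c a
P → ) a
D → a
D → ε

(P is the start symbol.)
{ 'a', 'n', ε }

To compute FIRST(D), examine every production with D on the left-hand side, reading each right-hand side left to right until a non-nullable symbol is reached.

From D → n c a:
  - n is a terminal: add 'n' and stop
From D → a:
  - a is a terminal: add 'a' and stop
From D → ε:
  - ε-production, so ε ∈ FIRST(D)

Collecting: FIRST(D) = { 'a', 'n', ε }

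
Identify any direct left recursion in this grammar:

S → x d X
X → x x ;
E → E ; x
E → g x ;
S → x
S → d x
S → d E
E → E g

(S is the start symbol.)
S → x d X: starts with x
X → x x ;: starts with x
E → E ; x: LEFT RECURSIVE (starts with E)
E → g x ;: starts with g
S → x: starts with x
S → d x: starts with d
S → d E: starts with d
E → E g: LEFT RECURSIVE (starts with E)

The grammar has direct left recursion on: E.

Answer: Yes, E is left-recursive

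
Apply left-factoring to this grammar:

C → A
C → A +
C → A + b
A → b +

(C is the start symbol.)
Left-factoring transforms A → αβ₁ | αβ₂ into A → αA' and A' → β₁ | β₂
(α is the longest common prefix among the alternatives). Repeat until
no nonterminal has two alternatives with a common prefix.

Round 1: C has alternatives sharing prefix 'A'. Introduce C': C → A C'
  Add: C' → ε
  Add: C' → +
  Add: C' → + b

Round 2: C' has alternatives sharing prefix '+'. Introduce C'': C' → + C''
  Add: C'' → ε
  Add: C'' → b

No remaining common prefixes — done.

Resulting grammar:
C → A C'
C' → ε
C' → + C''
C'' → ε
C'' → b
A → b +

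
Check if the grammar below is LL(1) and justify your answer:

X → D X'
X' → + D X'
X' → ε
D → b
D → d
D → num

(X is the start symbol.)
Relevant sets:
  FOLLOW(X') = { $ }

For X':
  PREDICT(X' → '+' D X') = { '+' }
  PREDICT(X' → ε) = { $ }
For D:
  PREDICT(D → b) = { 'b' }
  PREDICT(D → d) = { 'd' }
  PREDICT(D → num) = { 'num' }
X has a single production, so nothing to check there.

All predict sets are disjoint. The grammar IS LL(1).

Answer: Yes, the grammar is LL(1).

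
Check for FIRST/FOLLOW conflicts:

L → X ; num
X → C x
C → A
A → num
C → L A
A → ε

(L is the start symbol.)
Nullable non-terminals: A, C.
FIRST sets used below: FIRST(A) = { 'num', ε }, FIRST(L) = { 'num', 'x' }

A: nullable alternative(s) A → ε; FOLLOW(A) = { 'x' }
  A → num: FIRST \ {ε} = { 'num' } — disjoint from FOLLOW(A)
  A → ε: FIRST \ {ε} = { } — this is the only nullable alternative, skip

C: nullable alternative(s) C → A; FOLLOW(C) = { 'x' }
  C → A: FIRST \ {ε} = { 'num' } — this is the only nullable alternative, skip
  C → L A: FIRST \ {ε} = { 'num', 'x' } — overlaps FOLLOW(C) on { 'x' }: CONFLICT

L, X have no nullable alternative, so no FIRST/FOLLOW check is needed there.

So the grammar has 1 FIRST/FOLLOW conflict (marked CONFLICT above).

Answer: Yes. C → L A with FOLLOW(C) on { 'x' }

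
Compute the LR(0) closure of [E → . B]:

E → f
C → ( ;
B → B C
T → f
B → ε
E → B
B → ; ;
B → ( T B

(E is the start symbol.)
{ [B → . ( T B], [B → . ; ;], [B → . B C], [B → .], [E → . B] }

To compute CLOSURE, for each item [A → α.Bβ] where B is a non-terminal, add [B → .γ] for all productions B → γ; repeat for the newly added items until nothing changes.

Start with: [E → . B]
  [E → . B] has the dot before B: add [B → . B C], [B → .], [B → . ; ;], [B → . ( T B]
No further items can be added.

CLOSURE = { [B → . ( T B], [B → . ; ;], [B → . B C], [B → .], [E → . B] }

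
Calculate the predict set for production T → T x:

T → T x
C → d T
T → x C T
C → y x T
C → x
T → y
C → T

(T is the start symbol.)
PREDICT(T → T x) = (FIRST(RHS) \ {ε}) ∪ (FOLLOW(T) if ε ∈ FIRST(RHS), i.e. RHS ⇒* ε)
FIRST(T) = { 'x', 'y' }
FIRST(T x) = { 'x', 'y' }
ε ∉ FIRST(T x), so FOLLOW(T) is not added.
PREDICT(T → T x) = { 'x', 'y' }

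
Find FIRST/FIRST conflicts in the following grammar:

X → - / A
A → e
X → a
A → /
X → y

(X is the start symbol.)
Productions for X:
  X → - / A: FIRST = { '-' }
  X → a: FIRST = { 'a' }
  X → y: FIRST = { 'y' }
Productions for A:
  A → e: FIRST = { 'e' }
  A → /: FIRST = { '/' }

All alternatives of each non-terminal have pairwise disjoint FIRST sets.

Answer: No FIRST/FIRST conflicts.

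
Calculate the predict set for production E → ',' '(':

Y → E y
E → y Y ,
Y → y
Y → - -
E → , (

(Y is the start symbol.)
PREDICT(E → ',' '(') = (FIRST(RHS) \ {ε}) ∪ (FOLLOW(E) if ε ∈ FIRST(RHS), i.e. RHS ⇒* ε)
FIRST(',' '(') = { ',' }
ε ∉ FIRST(',' '('), so FOLLOW(E) is not added.
PREDICT(E → ',' '(') = { ',' }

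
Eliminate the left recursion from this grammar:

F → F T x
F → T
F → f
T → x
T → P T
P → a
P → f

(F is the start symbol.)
F → T F'
F → f F'
F' → T x F'
F' → ε
T → x
T → P T
P → a
P → f

F is directly left-recursive. The standard transformation for
  A → A α₁ | ... | A α_m | β₁ | ... | β_n
is
  A  → β₁ A' | ... | β_n A'
  A' → α₁ A' | ... | α_m A' | ε

F → T becomes F → T F'
F → f becomes F → f F'
F → F T x becomes F' → T x F'
Add F' → ε

Productions for other non-terminals are unchanged:
  T → x
  T → P T
  P → a
  P → f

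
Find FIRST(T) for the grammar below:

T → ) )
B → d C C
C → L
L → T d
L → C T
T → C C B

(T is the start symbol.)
FIRST sets of the other non-terminals involved (by the same procedure, iterated to a fixed point):
  FIRST(C) = { ')' }

From T → ) ):
  - ')' is a terminal: add ')' and stop
From T → C C B:
  - C is a non-terminal: add FIRST(C) \ {ε} = { ')' }
    C is not nullable, so stop

Collecting: FIRST(T) = { ')' }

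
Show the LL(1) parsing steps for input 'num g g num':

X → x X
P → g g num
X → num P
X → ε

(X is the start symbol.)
LL(1) parsing maintains a stack (initially the start symbol over $) and the input. At each step: if the stack top is a terminal, match it against the current input token; if it is a non-terminal N, replace it with the RHS of M[N, lookahead] (the unique production whose predict set contains the lookahead).

Stack is shown with the top on the left.

Stack      Input          Action
--------------------------------
X $        num g g num $  output X → num P
num P $    num g g num $  match 'num'
P $        g g num $      output P → g g num
g g num $  g g num $      match 'g'
g num $    g num $        match 'g'
num $      num $          match 'num'
$          $              accept

The string is accepted.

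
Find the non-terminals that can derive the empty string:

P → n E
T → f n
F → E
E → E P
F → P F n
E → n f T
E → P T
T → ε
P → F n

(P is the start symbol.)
ε-productions: T → ε
So T is immediately nullable.
No further non-terminal can be added: every production for the remaining non-terminals contains a terminal or a non-nullable non-terminal.
Nullable = { 'T' }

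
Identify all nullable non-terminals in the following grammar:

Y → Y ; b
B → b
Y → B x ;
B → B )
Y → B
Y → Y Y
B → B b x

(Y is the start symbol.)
There are no ε-productions, so no non-terminal can derive ε.
No non-terminals are nullable.

Answer: None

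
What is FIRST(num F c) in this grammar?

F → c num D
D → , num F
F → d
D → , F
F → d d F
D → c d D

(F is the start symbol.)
To compute FIRST(num F c), process the symbols left to right:
Symbol num is a terminal. Add 'num' and stop.
FIRST(num F c) = { 'num' }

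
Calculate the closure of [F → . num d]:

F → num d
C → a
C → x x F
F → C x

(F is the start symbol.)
{ [F → . num d] }

To compute CLOSURE, for each item [A → α.Bβ] where B is a non-terminal, add [B → .γ] for all productions B → γ; repeat for the newly added items until nothing changes.

Start with: [F → . num d]
The dot precedes the terminal num, so nothing is added.

CLOSURE = { [F → . num d] }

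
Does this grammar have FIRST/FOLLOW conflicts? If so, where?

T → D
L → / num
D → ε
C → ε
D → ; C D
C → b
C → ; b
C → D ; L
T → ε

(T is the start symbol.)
Nullable non-terminals: C, D, T.
FIRST sets used below: FIRST(D) = { ';', ε }

C: nullable alternative(s) C → ε; FOLLOW(C) = { $, ';' }
  C → ε: FIRST \ {ε} = { } — this is the only nullable alternative, skip
  C → b: FIRST \ {ε} = { 'b' } — disjoint from FOLLOW(C)
  C → ; b: FIRST \ {ε} = { ';' } — overlaps FOLLOW(C) on { ';' }: CONFLICT
  C → D ; L: FIRST \ {ε} = { ';' } — overlaps FOLLOW(C) on { ';' }: CONFLICT

D: nullable alternative(s) D → ε; FOLLOW(D) = { $, ';' }
  D → ε: FIRST \ {ε} = { } — this is the only nullable alternative, skip
  D → ; C D: FIRST \ {ε} = { ';' } — overlaps FOLLOW(D) on { ';' }: CONFLICT

T: nullable alternative(s) T → D, T → ε; FOLLOW(T) = { $ }
  T → D: FIRST \ {ε} = { ';' } — disjoint from FOLLOW(T)
  T → ε: FIRST \ {ε} = { } — disjoint from FOLLOW(T)

L has no nullable alternative, so no FIRST/FOLLOW check is needed there.

So the grammar has 3 FIRST/FOLLOW conflicts (marked CONFLICT above).

Answer: Yes. D → ';' C D with FOLLOW(D) on { ';' }; C → ';' b with FOLLOW(C) on { ';' }; C → D ';' L with FOLLOW(C) on { ';' }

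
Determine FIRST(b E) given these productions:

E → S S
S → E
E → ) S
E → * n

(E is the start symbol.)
To compute FIRST(b E), process the symbols left to right:
Symbol b is a terminal. Add 'b' and stop.
FIRST(b E) = { 'b' }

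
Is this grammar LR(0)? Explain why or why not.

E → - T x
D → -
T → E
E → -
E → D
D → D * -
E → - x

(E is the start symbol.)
No. Shift-reduce conflict between [D → - .] and [D → . -]

A grammar is LR(0) if no state in the canonical LR(0) collection has:
  - both a shift item (dot before a terminal) and a complete item (shift-reduce conflict), or
  - two or more complete items (reduce-reduce conflict; the accept item [E' → E .] counts as a complete item here).

Augment with E' → E and build the canonical LR(0) collection (I0 = CLOSURE({[E' → . E]}), then GOTO on every symbol after a dot until no new states appear). It has 10 states:
  I0: { [D → . -], [D → . D * -], [E → . - T x], [E → . - x], [E → . -], [E → . D], [E' → . E] }  — shift
  I1: { [D → - .], [D → . -], [D → . D * -], [E → - . T x], [E → - . x], [E → - .], [E → . - T x], [E → . - x], [E → . -], [E → . D], [T → . E] }  — shift, 2 reduces
  I2: { [D → D . * -], [E → D .] }  — shift, reduce
  I3: { [E' → E .] }  — accept
  I4: { [D → D * . -] }  — shift
  I5: { [D → D * - .] }  — reduce
  I6: { [T → E .] }  — reduce
  I7: { [E → - T . x] }  — shift
  I8: { [E → - x .] }  — reduce
  I9: { [E → - T x .] }  — reduce

Conflict in state I1:
  Shift-reduce conflict between [D → - .] and [D → . -]
So the grammar is NOT LR(0).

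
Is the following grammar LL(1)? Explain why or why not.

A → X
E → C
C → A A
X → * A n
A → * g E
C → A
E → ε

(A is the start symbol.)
A grammar is LL(1) if for each non-terminal N with multiple productions, the predict sets of those productions are pairwise disjoint, where PREDICT(N → α) = (FIRST(α) \ {ε}) ∪ (FOLLOW(N) if α ⇒* ε).

Relevant sets:
  FIRST(X) = { '*' }
  FIRST(C) = { '*' }
  FIRST(A) = { '*' }
  FOLLOW(E) = { $, '*', 'n' }

For A:
  PREDICT(A → X) = { '*' }
  PREDICT(A → '*' g E) = { '*' }
For E:
  PREDICT(E → C) = { '*' }
  PREDICT(E → ε) = { $, '*', 'n' }
For C:
  PREDICT(C → A A) = { '*' }
  PREDICT(C → A) = { '*' }
X has a single production, so nothing to check there.

Conflict found: Predict set conflict for A: { '*' }
The grammar is NOT LL(1).

Answer: No. Predict set conflict for A: { '*' }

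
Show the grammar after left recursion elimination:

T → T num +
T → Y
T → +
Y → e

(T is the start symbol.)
T is directly left-recursive. The standard transformation for
  A → A α₁ | ... | A α_m | β₁ | ... | β_n
is
  A  → β₁ A' | ... | β_n A'
  A' → α₁ A' | ... | α_m A' | ε

T → Y becomes T → Y T'
T → + becomes T → + T'
T → T num + becomes T' → num + T'
Add T' → ε

Productions for other non-terminals are unchanged:
  Y → e

Resulting grammar:
T → Y T'
T → + T'
T' → num + T'
T' → ε
Y → e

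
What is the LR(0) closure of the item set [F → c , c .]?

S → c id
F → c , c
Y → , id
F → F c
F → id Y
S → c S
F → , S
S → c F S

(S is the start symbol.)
{ [F → c , c .] }

Start with: [F → c , c .]
The dot is at the end, so nothing is added.

CLOSURE = { [F → c , c .] }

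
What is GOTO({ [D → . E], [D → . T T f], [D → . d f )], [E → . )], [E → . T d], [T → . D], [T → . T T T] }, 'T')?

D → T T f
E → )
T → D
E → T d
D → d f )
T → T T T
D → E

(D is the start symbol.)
{ [D → . E], [D → . T T f], [D → . d f )], [D → T . T f], [E → . )], [E → . T d], [E → T . d], [T → . D], [T → . T T T], [T → T . T T] }

GOTO(I, 'T') = CLOSURE({ [A → αX.β] : [A → α.Xβ] ∈ I, X = 'T' })

Items with dot before 'T', with the dot advanced:
  [D → . T T f] → [D → T . T f]
  [E → . T d] → [E → T . d]
  [T → . T T T] → [T → T . T T]
Closure of the advanced items:
  [D → T . T f] has the dot before T: add [T → . D], [T → . T T T]
  [T → . D] has the dot before D: add [D → . T T f], [D → . d f )], [D → . E]
  [D → . E] has the dot before E: add [E → . )], [E → . T d]

GOTO = { [D → . E], [D → . T T f], [D → . d f )], [D → T . T f], [E → . )], [E → . T d], [E → T . d], [T → . D], [T → . T T T], [T → T . T T] }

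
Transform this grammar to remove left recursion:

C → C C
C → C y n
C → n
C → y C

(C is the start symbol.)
C is directly left-recursive. The standard transformation for
  A → A α₁ | ... | A α_m | β₁ | ... | β_n
is
  A  → β₁ A' | ... | β_n A'
  A' → α₁ A' | ... | α_m A' | ε

C → n becomes C → n C'
C → y C becomes C → y C C'
C → C C becomes C' → C C'
C → C y n becomes C' → y n C'
Add C' → ε

Resulting grammar:
C → n C'
C → y C C'
C' → C C'
C' → y n C'
C' → ε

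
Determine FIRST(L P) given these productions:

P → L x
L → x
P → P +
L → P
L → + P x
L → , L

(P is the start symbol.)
{ '+', ',', 'x' }

FIRST sets of the non-terminals involved (from the grammar, by fixed-point iteration):
  FIRST(L) = { '+', ',', 'x' }

To compute FIRST(L P), process the symbols left to right:
Symbol L is a non-terminal. Add FIRST(L) \ {ε} = { '+', ',', 'x' }
L is not nullable (ε ∉ FIRST(L)), so stop here.
FIRST(L P) = { '+', ',', 'x' }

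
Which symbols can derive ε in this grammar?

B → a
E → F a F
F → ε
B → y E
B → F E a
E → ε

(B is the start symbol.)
{ 'E', 'F' }

ε-productions: F → ε, E → ε
So F, E are immediately nullable.
No further non-terminal can be added: every production for the remaining non-terminals contains a terminal or a non-nullable non-terminal.
Nullable = { 'E', 'F' }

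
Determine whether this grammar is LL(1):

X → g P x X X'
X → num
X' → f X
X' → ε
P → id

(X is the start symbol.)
No. Predict set conflict for X': { 'f' }

A grammar is LL(1) if for each non-terminal N with multiple productions, the predict sets of those productions are pairwise disjoint, where PREDICT(N → α) = (FIRST(α) \ {ε}) ∪ (FOLLOW(N) if α ⇒* ε).

Relevant sets:
  FOLLOW(X') = { $, 'f' }

For X:
  PREDICT(X → g P x X X') = { 'g' }
  PREDICT(X → num) = { 'num' }
For X':
  PREDICT(X' → f X) = { 'f' }
  PREDICT(X' → ε) = { $, 'f' }
P has a single production, so nothing to check there.

Conflict found: Predict set conflict for X': { 'f' }
The grammar is NOT LL(1).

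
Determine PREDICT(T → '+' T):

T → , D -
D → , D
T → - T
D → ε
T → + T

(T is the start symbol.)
{ '+' }

PREDICT(T → '+' T) = (FIRST(RHS) \ {ε}) ∪ (FOLLOW(T) if ε ∈ FIRST(RHS), i.e. RHS ⇒* ε)
FIRST('+' T) = { '+' }
ε ∉ FIRST('+' T), so FOLLOW(T) is not added.
PREDICT(T → '+' T) = { '+' }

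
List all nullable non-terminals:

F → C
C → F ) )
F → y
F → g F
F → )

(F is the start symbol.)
A non-terminal is nullable if it can derive ε (the empty string): either it has an ε-production, or it has a production whose right-hand side consists entirely of nullable non-terminals.

There are no ε-productions, so no non-terminal can derive ε.
No non-terminals are nullable.

Answer: None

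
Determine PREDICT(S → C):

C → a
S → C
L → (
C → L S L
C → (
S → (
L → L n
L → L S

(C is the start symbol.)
{ '(', 'a' }

PREDICT(S → C) = (FIRST(RHS) \ {ε}) ∪ (FOLLOW(S) if ε ∈ FIRST(RHS), i.e. RHS ⇒* ε)
FIRST(C) = { '(', 'a' }
FIRST(C) = { '(', 'a' }
ε ∉ FIRST(C), so FOLLOW(S) is not added.
PREDICT(S → C) = { '(', 'a' }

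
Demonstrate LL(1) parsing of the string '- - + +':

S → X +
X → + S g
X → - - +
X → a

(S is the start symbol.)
Stack is shown with the top on the left.

Stack      Input      Action
----------------------------
S $        - - + + $  output S → X +
X + $      - - + + $  output X → - - +
- - + + $  - - + + $  match '-'
- + + $    - + + $    match '-'
+ + $      + + $      match '+'
+ $        + $        match '+'
$          $          accept

The string is accepted.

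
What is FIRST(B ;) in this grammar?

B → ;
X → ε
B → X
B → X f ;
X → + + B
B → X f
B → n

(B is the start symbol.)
FIRST sets of the non-terminals involved (from the grammar, by fixed-point iteration):
  FIRST(B) = { '+', ';', 'f', 'n', ε }

To compute FIRST(B ;), process the symbols left to right:
Symbol B is a non-terminal. Add FIRST(B) \ {ε} = { '+', ';', 'f', 'n' }
B is nullable (ε ∈ FIRST(B)), continue to the next symbol.
Symbol ; is a terminal. Add ';' and stop.
FIRST(B ;) = { '+', ';', 'f', 'n' }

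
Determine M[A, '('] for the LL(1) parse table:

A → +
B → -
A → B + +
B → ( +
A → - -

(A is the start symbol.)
To find M[A, '('], we find productions for A where '(' is in the predict set (PREDICT(N → α) = (FIRST(α) \ {ε}) ∪ (FOLLOW(N) if α ⇒* ε)).

Relevant sets:
  FIRST(B) = { '(', '-' }

A → +: PREDICT = { '+' }
A → B + +: PREDICT = { '(', '-' }
  '(' is in predict set, so this production goes in M[A, '(']
A → - -: PREDICT = { '-' }

M[A, '('] = A → B + +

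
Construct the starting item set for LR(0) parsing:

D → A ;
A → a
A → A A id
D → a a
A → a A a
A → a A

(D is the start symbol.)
First, augment the grammar with D' → D
I₀ = CLOSURE({ [D' → . D] }):
  [D' → . D] has the dot before D: add [D → . A ;], [D → . a a]
  [D → . A ;] has the dot before A: add [A → . a], [A → . A A id], [A → . a A a], [A → . a A]
No further items can be added.

I₀ = { [A → . A A id], [A → . a A a], [A → . a A], [A → . a], [D → . A ;], [D → . a a], [D' → . D] }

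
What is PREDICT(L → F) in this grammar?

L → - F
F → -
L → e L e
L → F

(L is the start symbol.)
{ '-' }

PREDICT(L → F) = (FIRST(RHS) \ {ε}) ∪ (FOLLOW(L) if ε ∈ FIRST(RHS), i.e. RHS ⇒* ε)
FIRST(F) = { '-' }
FIRST(F) = { '-' }
ε ∉ FIRST(F), so FOLLOW(L) is not added.
PREDICT(L → F) = { '-' }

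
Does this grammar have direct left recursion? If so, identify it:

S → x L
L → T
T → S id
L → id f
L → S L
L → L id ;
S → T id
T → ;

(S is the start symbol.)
S → x L: starts with x
L → T: starts with T
T → S id: starts with S
L → id f: starts with id
L → S L: starts with S
L → L id ;: LEFT RECURSIVE (starts with L)
S → T id: starts with T
T → ;: starts with ';'

The grammar has direct left recursion on: L.

Answer: Yes, L is left-recursive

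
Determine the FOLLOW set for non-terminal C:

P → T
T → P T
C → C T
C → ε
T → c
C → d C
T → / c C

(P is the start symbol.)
{ $, '/', 'c' }

In C → C T: C is followed by T, add FIRST(T) \ {ε} = { '/', 'c' }
In C → d C: C is at the end; this adds FOLLOW(C) to itself — nothing new
In T → / c C: C is at the end, add FOLLOW(T)

The FOLLOW sets referred to above (computed the same way, to a fixed point):
  FOLLOW(T) = { $, '/', 'c' }

Taking the union: FOLLOW(C) = { $, '/', 'c' }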